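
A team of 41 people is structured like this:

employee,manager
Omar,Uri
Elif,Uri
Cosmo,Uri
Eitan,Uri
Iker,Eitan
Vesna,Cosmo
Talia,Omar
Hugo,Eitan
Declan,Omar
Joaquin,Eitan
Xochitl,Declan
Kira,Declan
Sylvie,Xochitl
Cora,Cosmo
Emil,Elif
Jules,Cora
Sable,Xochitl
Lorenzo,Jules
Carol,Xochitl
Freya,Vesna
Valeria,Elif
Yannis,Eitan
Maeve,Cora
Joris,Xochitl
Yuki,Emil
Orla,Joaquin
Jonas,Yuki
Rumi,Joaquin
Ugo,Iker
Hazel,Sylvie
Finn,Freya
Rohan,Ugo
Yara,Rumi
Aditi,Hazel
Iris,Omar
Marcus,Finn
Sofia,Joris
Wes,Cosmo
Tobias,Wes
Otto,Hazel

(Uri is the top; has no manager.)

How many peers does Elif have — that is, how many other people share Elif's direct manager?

Elif reports to Uri. Uri's other direct reports are Omar, Cosmo, Eitan — 3 peers.

3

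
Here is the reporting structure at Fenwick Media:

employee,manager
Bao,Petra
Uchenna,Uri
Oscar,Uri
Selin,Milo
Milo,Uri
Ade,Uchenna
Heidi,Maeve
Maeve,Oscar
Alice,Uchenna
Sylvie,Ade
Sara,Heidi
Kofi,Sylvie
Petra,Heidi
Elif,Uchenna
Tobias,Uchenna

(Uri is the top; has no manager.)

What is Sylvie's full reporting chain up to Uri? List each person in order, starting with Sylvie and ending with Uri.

Sylvie -> Ade -> Uchenna -> Uri

Sylvie reports to Ade. Ade reports to Uchenna. Uchenna reports to Uri. Uri is at the top.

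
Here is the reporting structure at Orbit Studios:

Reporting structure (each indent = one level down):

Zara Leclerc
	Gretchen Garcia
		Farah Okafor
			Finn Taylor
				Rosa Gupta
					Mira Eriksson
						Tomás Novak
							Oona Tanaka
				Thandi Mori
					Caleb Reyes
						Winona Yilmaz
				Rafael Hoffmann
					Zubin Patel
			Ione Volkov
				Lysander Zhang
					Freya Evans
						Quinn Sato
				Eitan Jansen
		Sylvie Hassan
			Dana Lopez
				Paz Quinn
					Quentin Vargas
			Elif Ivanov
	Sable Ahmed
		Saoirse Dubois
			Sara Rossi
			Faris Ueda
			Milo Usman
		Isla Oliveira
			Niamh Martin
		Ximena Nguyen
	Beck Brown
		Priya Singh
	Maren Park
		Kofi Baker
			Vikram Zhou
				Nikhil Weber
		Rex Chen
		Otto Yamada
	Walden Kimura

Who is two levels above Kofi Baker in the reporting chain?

Kofi Baker reports to Maren Park, and Maren Park reports to Zara Leclerc. So Kofi Baker's skip-level manager is Zara Leclerc.

Zara Leclerc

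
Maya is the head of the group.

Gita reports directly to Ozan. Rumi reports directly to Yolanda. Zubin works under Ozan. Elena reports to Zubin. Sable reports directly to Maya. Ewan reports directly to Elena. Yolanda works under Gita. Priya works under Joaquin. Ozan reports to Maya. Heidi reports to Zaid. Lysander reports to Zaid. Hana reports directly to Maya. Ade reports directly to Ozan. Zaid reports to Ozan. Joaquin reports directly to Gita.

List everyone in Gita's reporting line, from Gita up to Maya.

Gita -> Ozan -> Maya

Gita reports to Ozan. Ozan reports to Maya. Maya is at the top.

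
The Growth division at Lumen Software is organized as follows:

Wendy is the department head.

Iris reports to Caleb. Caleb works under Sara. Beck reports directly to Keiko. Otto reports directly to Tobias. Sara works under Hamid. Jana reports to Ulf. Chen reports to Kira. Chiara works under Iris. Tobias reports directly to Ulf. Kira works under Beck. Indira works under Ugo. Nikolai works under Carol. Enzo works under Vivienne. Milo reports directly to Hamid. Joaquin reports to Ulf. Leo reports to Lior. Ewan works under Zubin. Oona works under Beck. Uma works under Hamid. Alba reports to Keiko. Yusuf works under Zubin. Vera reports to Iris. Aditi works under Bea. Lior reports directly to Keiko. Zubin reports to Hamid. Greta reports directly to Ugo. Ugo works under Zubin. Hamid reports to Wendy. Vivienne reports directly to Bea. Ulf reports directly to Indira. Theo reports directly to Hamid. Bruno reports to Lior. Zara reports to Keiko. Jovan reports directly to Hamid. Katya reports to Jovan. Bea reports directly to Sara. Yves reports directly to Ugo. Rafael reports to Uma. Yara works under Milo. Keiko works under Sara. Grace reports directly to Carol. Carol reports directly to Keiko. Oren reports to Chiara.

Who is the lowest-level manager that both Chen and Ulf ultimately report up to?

Chen's chain of managers is Kira, Beck, Keiko, Sara, Hamid, Wendy. Ulf's chain of managers is Indira, Ugo, Zubin, Hamid, Wendy. The first manager that appears in both chains is Hamid.

Hamid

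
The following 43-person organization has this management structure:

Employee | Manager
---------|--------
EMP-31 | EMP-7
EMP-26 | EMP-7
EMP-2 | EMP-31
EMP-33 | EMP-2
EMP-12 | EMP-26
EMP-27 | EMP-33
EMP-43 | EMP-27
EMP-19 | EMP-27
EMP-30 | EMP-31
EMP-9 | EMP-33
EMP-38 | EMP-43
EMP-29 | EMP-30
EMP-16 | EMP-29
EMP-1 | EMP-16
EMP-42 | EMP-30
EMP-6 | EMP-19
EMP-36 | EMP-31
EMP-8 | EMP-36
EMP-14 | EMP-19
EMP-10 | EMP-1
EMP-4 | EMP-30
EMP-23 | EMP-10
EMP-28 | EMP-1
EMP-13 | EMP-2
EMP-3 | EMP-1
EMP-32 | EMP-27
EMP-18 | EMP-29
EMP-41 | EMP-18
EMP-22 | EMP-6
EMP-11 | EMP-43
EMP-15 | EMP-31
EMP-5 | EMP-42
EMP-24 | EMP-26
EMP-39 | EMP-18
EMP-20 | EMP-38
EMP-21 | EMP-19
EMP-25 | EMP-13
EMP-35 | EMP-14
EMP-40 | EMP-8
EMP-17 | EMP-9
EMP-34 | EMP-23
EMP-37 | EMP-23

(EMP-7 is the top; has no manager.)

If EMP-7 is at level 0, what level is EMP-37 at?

Chain from EMP-37 up to EMP-7: EMP-37 → EMP-23 → EMP-10 → EMP-1 → EMP-16 → EMP-29 → EMP-30 → EMP-31 → EMP-7. That is 8 steps up, so EMP-37 is 8 levels below EMP-7.

8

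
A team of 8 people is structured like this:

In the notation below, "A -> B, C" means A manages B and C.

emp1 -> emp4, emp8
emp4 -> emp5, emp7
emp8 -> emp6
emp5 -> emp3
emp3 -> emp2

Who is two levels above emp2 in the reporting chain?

emp5

emp2 reports to emp3, and emp3 reports to emp5. So emp2's skip-level manager is emp5.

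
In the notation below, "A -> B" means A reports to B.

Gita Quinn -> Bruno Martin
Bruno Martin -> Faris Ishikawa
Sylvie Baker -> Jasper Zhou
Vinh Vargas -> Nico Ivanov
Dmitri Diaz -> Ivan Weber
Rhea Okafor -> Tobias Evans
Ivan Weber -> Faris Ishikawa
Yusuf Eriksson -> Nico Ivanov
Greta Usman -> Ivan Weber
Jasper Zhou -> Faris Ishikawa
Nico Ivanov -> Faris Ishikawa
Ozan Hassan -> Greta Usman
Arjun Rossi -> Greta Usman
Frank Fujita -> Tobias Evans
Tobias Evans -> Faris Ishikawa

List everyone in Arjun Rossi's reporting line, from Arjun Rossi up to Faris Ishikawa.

Arjun Rossi -> Greta Usman -> Ivan Weber -> Faris Ishikawa

Arjun Rossi reports to Greta Usman. Greta Usman reports to Ivan Weber. Ivan Weber reports to Faris Ishikawa. Faris Ishikawa is at the top.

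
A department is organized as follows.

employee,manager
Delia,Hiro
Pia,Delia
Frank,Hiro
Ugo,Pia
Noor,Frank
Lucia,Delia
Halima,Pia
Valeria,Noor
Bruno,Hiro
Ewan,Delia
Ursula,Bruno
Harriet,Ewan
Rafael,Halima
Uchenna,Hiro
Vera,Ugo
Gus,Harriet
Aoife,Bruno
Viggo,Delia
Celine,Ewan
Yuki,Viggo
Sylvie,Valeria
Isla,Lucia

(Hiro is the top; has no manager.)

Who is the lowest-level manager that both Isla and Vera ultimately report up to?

Delia

Isla's chain of managers is Lucia, Delia, Hiro. Vera's chain of managers is Ugo, Pia, Delia, Hiro. The first manager that appears in both chains is Delia.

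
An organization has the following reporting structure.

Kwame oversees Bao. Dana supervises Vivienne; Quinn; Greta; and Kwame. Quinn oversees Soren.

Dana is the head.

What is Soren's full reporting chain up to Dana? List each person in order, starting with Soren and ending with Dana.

Soren -> Quinn -> Dana

Soren reports to Quinn. Quinn reports to Dana. Dana is at the top.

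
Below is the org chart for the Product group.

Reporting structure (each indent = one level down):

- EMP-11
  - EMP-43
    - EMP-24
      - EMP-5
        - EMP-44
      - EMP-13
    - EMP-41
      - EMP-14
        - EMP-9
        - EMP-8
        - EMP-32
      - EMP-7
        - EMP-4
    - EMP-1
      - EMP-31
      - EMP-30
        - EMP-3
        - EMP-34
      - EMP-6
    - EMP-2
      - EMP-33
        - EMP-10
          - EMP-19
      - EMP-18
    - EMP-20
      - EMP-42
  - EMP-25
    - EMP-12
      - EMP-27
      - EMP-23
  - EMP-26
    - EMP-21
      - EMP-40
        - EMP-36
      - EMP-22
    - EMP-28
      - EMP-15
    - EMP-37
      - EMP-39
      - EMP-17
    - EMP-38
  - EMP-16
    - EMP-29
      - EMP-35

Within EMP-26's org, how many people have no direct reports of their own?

The people in EMP-26's organization with no one reporting to them are EMP-38, EMP-17, EMP-39, EMP-15, EMP-22, EMP-36. That is 6.

6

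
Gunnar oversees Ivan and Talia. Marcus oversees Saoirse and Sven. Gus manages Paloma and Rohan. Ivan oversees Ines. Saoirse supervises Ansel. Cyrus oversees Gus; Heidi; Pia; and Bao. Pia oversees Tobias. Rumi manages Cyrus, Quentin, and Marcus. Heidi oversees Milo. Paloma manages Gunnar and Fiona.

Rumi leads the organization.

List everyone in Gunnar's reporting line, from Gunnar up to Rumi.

Gunnar reports to Paloma. Paloma reports to Gus. Gus reports to Cyrus. Cyrus reports to Rumi. Rumi is at the top.

Gunnar -> Paloma -> Gus -> Cyrus -> Rumi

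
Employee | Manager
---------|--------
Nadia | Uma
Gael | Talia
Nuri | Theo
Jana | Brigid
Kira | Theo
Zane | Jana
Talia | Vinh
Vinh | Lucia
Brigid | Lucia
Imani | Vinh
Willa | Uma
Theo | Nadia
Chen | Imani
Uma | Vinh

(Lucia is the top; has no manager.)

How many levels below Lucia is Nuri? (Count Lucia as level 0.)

Chain from Nuri up to Lucia: Nuri → Theo → Nadia → Uma → Vinh → Lucia. That is 5 steps up, so Nuri is 5 levels below Lucia.

5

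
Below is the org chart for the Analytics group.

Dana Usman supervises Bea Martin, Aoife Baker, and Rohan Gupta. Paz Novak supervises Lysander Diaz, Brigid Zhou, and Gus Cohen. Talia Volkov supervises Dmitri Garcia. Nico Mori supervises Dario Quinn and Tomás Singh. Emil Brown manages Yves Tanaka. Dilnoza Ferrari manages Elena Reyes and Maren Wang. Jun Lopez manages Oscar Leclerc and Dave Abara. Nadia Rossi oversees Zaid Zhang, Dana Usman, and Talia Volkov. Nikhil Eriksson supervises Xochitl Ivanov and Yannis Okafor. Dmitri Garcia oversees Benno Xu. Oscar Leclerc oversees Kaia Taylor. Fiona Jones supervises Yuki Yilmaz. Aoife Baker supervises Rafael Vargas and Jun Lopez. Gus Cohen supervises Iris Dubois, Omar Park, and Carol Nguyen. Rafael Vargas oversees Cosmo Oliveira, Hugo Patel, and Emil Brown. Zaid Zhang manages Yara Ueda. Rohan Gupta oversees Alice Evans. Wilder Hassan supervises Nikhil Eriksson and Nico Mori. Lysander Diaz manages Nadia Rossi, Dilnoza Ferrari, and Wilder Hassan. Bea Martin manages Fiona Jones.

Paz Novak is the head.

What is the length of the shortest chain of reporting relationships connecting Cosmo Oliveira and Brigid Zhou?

Cosmo Oliveira is 6 levels below Paz Novak, and Brigid Zhou is 1 level below Paz Novak (their lowest common manager). The shortest path runs up from Cosmo Oliveira to Paz Novak and back down to Brigid Zhou: 6 + 1 = 7 links.

7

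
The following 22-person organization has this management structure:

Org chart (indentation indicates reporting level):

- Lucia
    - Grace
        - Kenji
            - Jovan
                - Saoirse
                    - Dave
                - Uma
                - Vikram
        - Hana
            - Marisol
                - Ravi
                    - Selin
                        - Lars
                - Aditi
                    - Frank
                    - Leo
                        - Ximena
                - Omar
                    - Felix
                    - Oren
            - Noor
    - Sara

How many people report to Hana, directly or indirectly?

Hana directly manages Marisol, Noor. Under Marisol: Omar, Oren, Felix, Aditi, Leo, Ximena, Frank, Ravi, Selin, Lars (10). Noor has no reports. So Hana's organization is 2 direct reports plus everyone under them: 11 + 1 = 12.

12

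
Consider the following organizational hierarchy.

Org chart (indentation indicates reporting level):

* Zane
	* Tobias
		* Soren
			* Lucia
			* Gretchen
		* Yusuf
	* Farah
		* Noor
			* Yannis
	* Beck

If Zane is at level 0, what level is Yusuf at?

2

Chain from Yusuf up to Zane: Yusuf → Tobias → Zane. That is 2 steps up, so Yusuf is 2 levels below Zane.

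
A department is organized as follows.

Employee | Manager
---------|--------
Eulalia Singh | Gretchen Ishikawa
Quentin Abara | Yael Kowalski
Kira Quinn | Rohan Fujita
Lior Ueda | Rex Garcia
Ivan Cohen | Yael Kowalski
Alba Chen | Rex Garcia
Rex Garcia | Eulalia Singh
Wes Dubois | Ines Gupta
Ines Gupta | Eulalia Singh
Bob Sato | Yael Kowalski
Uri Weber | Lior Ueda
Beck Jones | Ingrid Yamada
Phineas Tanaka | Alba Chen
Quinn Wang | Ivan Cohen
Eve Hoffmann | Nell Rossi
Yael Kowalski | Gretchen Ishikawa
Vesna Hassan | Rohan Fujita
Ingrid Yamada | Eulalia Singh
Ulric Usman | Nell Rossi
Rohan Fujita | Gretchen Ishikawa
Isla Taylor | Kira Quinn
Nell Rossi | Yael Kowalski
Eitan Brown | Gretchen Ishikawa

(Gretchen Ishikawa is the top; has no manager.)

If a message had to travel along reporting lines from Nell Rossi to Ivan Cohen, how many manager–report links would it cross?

2

Nell Rossi is 1 level below Yael Kowalski, and Ivan Cohen is 1 level below Yael Kowalski (their lowest common manager). The shortest path runs up from Nell Rossi to Yael Kowalski and back down to Ivan Cohen: 1 + 1 = 2 links.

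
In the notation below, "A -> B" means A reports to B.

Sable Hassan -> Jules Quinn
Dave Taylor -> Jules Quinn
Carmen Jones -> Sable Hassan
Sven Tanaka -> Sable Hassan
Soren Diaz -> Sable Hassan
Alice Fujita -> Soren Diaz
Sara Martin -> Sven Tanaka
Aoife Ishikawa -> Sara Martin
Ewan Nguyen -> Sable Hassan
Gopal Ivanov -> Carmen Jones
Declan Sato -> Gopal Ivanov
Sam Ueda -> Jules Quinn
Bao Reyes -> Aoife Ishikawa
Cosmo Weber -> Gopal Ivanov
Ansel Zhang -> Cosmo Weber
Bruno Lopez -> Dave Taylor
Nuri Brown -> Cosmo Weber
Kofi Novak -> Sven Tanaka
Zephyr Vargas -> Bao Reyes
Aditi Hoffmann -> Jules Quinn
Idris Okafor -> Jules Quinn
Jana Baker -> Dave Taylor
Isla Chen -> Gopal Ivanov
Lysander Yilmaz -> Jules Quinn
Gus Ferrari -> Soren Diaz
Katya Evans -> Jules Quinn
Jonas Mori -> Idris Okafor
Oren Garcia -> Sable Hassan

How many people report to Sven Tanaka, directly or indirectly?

5

Sven Tanaka directly manages Sara Martin, Kofi Novak. Under Sara Martin: Aoife Ishikawa, Bao Reyes, Zephyr Vargas (3). Kofi Novak has no reports. So Sven Tanaka's organization is 2 direct reports plus everyone under them: 4 + 1 = 5.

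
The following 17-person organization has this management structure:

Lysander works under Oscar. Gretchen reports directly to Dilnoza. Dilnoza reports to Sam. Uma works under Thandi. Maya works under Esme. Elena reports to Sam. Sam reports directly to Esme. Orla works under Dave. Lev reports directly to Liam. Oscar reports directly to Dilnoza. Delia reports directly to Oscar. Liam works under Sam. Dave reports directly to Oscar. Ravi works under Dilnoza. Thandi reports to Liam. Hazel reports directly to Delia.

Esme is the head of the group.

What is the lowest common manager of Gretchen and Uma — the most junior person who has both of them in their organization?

Sam

Gretchen's chain of managers is Dilnoza, Sam, Esme. Uma's chain of managers is Thandi, Liam, Sam, Esme. The first manager that appears in both chains is Sam.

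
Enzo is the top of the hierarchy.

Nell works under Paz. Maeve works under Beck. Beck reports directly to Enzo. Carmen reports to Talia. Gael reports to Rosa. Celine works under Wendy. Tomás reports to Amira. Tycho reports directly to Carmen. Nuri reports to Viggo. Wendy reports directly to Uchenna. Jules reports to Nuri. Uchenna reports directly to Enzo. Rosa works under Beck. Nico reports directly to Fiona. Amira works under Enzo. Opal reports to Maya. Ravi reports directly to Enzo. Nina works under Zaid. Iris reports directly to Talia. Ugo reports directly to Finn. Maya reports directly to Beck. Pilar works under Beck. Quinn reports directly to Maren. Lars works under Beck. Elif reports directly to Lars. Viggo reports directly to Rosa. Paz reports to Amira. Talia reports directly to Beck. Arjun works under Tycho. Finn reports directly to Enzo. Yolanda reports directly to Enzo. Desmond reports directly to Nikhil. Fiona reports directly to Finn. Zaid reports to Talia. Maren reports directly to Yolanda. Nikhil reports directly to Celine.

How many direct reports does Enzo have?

6

Enzo directly manages Finn, Beck, Yolanda, Amira, Ravi, Uchenna. That is 6 direct reports.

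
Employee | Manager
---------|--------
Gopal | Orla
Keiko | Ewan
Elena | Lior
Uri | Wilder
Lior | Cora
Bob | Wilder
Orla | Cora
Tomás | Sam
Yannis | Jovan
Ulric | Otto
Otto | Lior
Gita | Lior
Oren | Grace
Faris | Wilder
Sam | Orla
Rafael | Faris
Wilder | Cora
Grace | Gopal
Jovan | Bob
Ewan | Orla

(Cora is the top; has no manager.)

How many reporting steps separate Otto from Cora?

2

Chain from Otto up to Cora: Otto → Lior → Cora. That is 2 steps up, so Otto is 2 levels below Cora.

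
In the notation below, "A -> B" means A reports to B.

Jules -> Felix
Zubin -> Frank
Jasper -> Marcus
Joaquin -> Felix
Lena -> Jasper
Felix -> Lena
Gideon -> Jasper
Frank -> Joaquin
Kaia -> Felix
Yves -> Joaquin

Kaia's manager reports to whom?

Lena

Kaia reports to Felix, and Felix reports to Lena. So Kaia's skip-level manager is Lena.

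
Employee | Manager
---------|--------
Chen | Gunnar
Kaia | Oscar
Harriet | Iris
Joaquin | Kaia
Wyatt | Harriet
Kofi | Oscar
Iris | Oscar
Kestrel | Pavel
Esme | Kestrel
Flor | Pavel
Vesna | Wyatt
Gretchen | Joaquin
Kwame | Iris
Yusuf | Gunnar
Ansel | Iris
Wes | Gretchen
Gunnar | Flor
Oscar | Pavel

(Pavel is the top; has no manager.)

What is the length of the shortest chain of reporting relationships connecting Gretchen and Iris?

4

Gretchen is 3 levels below Oscar, and Iris is 1 level below Oscar (their lowest common manager). The shortest path runs up from Gretchen to Oscar and back down to Iris: 3 + 1 = 4 links.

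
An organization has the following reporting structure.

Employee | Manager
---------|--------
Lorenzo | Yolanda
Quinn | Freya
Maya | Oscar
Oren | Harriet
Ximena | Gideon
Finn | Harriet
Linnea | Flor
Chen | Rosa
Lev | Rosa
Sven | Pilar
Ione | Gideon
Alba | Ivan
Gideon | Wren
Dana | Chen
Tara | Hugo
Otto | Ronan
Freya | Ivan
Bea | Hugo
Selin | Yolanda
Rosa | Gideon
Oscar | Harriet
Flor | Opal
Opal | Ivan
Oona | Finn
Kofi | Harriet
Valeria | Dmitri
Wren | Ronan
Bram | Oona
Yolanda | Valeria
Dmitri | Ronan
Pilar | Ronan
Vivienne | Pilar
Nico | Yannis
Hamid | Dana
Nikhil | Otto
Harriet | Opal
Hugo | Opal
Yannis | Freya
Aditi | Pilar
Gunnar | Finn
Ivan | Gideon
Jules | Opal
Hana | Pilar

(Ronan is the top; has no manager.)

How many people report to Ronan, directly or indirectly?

43

Ronan directly manages Wren, Otto, Pilar, Dmitri. Under Wren: Gideon, Ione, Rosa, Chen, Dana, Hamid, Lev, Ximena, Ivan, Alba, Freya, Quinn, Yannis, Nico, Opal, Hugo, Bea, Tara, Jules, Harriet, Kofi, Oren, Oscar, Maya, Finn, Gunnar, Oona, Bram, Flor, Linnea (30). Under Otto: Nikhil (1). Under Pilar: Vivienne, Sven, Aditi, Hana (4). Under Dmitri: Valeria, Yolanda, Lorenzo, Selin (4). So Ronan's organization is 4 direct reports plus everyone under them: 31 + 2 + 5 + 5 = 43.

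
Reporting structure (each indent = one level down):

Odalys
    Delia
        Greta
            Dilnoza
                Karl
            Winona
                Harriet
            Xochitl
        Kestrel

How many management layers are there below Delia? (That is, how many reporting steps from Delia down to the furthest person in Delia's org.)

3

The longest chain under Delia runs Delia → Greta → Winona → Harriet, which is 3 levels below Delia.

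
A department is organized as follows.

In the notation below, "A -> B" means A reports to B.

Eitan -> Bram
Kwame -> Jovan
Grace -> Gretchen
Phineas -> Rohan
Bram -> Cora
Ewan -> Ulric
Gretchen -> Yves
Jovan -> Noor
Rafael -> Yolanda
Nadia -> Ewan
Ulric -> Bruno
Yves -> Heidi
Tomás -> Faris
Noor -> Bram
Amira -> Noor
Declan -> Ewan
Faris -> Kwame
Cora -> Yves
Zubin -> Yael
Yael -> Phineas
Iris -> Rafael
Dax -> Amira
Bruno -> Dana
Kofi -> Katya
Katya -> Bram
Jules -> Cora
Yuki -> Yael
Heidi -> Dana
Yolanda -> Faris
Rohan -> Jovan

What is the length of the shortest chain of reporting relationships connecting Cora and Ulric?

Cora is 3 levels below Dana, and Ulric is 2 levels below Dana (their lowest common manager). The shortest path runs up from Cora to Dana and back down to Ulric: 3 + 2 = 5 links.

5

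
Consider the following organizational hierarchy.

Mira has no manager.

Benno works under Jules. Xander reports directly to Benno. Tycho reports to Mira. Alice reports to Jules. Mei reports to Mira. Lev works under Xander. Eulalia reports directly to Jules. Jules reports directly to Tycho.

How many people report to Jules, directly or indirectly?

Jules directly manages Benno, Eulalia, Alice. Under Benno: Xander, Lev (2). Eulalia has no reports. Alice has no reports. So Jules's organization is 3 direct reports plus everyone under them: 3 + 1 + 1 = 5.

5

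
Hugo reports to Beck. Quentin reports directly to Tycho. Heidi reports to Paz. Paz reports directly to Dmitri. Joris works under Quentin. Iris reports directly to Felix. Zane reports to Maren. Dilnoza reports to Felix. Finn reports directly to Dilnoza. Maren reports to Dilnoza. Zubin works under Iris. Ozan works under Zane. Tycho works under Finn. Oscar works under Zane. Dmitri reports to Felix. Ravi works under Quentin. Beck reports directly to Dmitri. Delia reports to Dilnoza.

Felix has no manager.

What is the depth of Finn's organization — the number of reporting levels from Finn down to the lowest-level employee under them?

The longest chain under Finn runs Finn → Tycho → Quentin → Ravi, which is 3 levels below Finn.

3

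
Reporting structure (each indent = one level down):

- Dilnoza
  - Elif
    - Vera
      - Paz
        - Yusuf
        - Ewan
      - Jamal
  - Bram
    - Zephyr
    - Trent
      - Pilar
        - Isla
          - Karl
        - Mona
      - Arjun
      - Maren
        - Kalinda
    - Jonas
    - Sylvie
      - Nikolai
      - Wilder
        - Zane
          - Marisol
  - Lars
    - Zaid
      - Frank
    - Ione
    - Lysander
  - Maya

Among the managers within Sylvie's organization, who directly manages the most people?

Sylvie

Direct-report counts within Sylvie's organization: Sylvie has 2; Wilder has 1; Zane has 1. The largest is 2, held by Sylvie.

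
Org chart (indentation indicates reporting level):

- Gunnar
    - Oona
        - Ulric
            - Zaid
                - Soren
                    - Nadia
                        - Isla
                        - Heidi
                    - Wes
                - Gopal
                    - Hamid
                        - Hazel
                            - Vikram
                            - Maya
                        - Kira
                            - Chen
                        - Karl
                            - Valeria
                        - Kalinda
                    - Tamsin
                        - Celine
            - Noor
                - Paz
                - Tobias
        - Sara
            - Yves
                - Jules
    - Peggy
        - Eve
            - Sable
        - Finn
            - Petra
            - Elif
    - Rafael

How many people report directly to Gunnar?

3

Gunnar directly manages Oona, Peggy, Rafael. That is 3 direct reports.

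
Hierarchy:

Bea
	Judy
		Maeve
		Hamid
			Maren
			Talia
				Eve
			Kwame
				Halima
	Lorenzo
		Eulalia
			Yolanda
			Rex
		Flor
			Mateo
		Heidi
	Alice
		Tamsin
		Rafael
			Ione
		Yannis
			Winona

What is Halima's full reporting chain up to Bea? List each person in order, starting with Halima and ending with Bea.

Halima reports to Kwame. Kwame reports to Hamid. Hamid reports to Judy. Judy reports to Bea. Bea is at the top.

Halima -> Kwame -> Hamid -> Judy -> Bea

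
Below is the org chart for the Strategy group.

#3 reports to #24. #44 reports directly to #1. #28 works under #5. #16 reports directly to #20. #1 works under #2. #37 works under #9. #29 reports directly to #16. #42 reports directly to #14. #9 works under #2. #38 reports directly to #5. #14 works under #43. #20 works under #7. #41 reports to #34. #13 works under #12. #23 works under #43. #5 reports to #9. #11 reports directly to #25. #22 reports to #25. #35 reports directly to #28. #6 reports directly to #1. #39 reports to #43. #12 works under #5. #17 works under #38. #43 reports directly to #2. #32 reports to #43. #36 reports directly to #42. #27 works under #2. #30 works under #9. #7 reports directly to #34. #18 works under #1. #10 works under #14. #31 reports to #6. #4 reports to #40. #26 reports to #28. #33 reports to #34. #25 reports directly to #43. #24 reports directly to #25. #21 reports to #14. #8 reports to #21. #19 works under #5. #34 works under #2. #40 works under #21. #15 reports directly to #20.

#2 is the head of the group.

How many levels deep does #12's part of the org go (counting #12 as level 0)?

The longest chain under #12 runs #12 → #13, which is 1 level below #12.

1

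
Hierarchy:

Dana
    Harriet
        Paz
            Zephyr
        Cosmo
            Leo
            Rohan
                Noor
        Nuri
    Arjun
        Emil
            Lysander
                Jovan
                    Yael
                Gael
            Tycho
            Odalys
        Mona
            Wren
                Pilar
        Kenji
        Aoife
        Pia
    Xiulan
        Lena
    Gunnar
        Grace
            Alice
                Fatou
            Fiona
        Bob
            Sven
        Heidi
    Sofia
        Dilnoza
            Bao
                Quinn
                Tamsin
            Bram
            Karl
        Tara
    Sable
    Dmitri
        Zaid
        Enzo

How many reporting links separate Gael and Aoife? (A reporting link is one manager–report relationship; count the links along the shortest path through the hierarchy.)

4

Gael is 3 levels below Arjun, and Aoife is 1 level below Arjun (their lowest common manager). The shortest path runs up from Gael to Arjun and back down to Aoife: 3 + 1 = 4 links.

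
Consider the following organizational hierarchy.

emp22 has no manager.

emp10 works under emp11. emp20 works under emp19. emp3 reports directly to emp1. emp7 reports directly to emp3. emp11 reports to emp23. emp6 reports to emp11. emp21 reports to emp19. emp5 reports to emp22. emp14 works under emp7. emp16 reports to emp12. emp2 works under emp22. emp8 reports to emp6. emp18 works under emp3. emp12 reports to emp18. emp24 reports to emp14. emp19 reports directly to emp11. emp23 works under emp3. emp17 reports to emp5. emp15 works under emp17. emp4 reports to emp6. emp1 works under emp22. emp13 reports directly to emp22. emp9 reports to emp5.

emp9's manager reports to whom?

emp9 reports to emp5, and emp5 reports to emp22. So emp9's skip-level manager is emp22.

emp22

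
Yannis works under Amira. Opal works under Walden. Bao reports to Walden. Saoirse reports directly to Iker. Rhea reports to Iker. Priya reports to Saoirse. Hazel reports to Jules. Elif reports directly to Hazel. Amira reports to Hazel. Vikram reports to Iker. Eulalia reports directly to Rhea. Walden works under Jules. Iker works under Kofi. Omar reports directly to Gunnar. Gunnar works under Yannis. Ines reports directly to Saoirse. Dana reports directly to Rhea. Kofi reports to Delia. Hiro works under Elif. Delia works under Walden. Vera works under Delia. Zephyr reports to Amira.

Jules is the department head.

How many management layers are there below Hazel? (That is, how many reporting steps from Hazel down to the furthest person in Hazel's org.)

4

The longest chain under Hazel runs Hazel → Amira → Yannis → Gunnar → Omar, which is 4 levels below Hazel.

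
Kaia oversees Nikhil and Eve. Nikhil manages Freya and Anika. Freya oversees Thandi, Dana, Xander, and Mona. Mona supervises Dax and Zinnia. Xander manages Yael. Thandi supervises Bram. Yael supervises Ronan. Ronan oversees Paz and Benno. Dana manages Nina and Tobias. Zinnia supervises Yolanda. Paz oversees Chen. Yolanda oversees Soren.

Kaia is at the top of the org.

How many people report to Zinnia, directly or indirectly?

2

Zinnia directly manages Yolanda. Under Yolanda: Soren (1). That's 2 in total.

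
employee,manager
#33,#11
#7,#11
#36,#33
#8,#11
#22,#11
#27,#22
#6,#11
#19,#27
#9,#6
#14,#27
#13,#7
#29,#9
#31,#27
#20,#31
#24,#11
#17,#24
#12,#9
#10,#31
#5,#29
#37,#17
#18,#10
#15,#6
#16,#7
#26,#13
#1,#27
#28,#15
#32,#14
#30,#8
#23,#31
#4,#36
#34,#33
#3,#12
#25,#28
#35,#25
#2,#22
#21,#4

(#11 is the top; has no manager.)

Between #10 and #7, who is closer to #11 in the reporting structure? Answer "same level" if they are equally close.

#7

#10 is 4 levels below #11; #7 is 1. #7 is higher.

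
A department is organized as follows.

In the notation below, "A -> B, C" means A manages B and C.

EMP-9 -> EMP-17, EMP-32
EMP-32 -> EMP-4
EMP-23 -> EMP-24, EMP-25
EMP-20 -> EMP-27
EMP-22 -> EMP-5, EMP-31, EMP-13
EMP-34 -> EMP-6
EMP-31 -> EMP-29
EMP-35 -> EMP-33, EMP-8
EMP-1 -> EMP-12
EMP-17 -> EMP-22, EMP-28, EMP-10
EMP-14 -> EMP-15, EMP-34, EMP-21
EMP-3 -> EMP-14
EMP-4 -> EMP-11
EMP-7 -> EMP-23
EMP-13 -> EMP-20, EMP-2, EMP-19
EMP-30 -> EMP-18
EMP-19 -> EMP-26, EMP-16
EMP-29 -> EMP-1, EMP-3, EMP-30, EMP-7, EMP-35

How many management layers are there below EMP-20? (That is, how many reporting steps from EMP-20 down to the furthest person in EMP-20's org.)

The longest chain under EMP-20 runs EMP-20 → EMP-27, which is 1 level below EMP-20.

1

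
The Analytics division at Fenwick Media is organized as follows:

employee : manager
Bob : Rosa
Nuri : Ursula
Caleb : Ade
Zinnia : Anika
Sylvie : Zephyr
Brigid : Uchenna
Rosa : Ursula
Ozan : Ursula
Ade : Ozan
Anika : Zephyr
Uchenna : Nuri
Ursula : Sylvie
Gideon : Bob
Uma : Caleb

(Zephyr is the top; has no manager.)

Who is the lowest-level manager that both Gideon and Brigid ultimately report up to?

Gideon's chain of managers is Bob, Rosa, Ursula, Sylvie, Zephyr. Brigid's chain of managers is Uchenna, Nuri, Ursula, Sylvie, Zephyr. The first manager that appears in both chains is Ursula.

Ursula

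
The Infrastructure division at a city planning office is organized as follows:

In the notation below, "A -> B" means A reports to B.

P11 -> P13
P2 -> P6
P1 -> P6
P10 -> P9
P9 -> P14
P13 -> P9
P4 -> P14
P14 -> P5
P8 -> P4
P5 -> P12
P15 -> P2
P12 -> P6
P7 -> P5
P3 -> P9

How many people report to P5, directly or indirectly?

P5 directly manages P7, P14. P7 has no reports. Under P14: P9, P10, P3, P13, P11, P4, P8 (7). So P5's organization is 2 direct reports plus everyone under them: 1 + 8 = 9.

9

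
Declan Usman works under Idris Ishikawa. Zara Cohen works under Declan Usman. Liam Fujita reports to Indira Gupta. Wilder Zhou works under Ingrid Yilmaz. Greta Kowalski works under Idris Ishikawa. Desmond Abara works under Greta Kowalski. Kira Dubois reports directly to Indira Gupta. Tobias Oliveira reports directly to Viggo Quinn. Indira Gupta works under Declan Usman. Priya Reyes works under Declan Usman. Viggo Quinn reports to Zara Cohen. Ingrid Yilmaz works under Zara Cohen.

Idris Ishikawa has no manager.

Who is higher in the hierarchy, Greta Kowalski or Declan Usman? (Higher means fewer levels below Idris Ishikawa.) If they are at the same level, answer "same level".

Both Greta Kowalski and Declan Usman are 1 level below Idris Ishikawa.

same level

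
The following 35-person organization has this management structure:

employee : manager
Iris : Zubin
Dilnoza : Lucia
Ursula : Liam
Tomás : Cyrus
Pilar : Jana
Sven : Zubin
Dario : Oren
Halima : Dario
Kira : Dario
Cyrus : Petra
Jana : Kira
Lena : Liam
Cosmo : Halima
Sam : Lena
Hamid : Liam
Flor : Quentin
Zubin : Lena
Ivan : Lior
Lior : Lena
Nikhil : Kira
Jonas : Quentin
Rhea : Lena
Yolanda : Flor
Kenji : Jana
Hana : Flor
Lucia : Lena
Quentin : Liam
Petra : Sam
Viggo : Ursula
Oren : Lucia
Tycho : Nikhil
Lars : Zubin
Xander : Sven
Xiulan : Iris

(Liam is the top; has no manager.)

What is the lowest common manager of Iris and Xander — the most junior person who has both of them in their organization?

Zubin

Iris's chain of managers is Zubin, Lena, Liam. Xander's chain of managers is Sven, Zubin, Lena, Liam. The first manager that appears in both chains is Zubin.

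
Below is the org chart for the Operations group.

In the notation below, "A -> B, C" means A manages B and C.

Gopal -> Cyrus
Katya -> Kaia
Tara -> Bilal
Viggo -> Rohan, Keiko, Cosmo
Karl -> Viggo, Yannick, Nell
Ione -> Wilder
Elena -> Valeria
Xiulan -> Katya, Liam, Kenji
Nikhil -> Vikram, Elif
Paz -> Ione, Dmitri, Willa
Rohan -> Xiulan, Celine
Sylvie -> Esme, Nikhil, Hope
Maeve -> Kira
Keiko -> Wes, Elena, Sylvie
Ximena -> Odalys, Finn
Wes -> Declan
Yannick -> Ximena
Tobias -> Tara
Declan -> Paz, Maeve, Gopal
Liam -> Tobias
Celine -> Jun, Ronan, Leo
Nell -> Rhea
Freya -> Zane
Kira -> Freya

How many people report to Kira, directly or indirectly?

2

Kira directly manages Freya. Under Freya: Zane (1). That's 2 in total.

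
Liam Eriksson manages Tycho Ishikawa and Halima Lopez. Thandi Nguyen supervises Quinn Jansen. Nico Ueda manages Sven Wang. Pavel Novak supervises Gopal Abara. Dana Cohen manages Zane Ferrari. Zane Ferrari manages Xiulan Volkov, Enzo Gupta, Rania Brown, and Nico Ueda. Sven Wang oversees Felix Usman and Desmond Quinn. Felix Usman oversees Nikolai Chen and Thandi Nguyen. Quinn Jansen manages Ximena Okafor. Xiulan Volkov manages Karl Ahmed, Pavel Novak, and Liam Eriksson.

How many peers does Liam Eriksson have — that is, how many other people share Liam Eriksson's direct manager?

Liam Eriksson reports to Xiulan Volkov. Xiulan Volkov's other direct reports are Pavel Novak, Karl Ahmed — 2 peers.

2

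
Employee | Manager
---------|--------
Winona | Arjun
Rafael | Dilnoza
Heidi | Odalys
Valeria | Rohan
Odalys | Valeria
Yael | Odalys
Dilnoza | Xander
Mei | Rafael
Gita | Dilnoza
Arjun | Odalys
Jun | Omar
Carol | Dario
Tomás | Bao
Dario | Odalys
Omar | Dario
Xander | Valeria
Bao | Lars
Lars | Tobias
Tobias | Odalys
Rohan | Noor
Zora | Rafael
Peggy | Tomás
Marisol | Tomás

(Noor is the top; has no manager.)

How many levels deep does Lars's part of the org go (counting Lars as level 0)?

The longest chain under Lars runs Lars → Bao → Tomás → Peggy, which is 3 levels below Lars.

3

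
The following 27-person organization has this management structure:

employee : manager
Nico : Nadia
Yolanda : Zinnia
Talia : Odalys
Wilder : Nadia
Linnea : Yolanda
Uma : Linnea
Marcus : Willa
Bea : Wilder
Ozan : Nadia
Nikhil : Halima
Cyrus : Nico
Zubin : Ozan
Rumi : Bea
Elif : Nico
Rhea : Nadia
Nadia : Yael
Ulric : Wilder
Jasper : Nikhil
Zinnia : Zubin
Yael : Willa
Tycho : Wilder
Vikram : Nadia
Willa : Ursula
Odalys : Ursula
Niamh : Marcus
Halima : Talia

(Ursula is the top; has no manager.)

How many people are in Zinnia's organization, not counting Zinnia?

3

Zinnia directly manages Yolanda. Under Yolanda: Linnea, Uma (2). That's 3 in total.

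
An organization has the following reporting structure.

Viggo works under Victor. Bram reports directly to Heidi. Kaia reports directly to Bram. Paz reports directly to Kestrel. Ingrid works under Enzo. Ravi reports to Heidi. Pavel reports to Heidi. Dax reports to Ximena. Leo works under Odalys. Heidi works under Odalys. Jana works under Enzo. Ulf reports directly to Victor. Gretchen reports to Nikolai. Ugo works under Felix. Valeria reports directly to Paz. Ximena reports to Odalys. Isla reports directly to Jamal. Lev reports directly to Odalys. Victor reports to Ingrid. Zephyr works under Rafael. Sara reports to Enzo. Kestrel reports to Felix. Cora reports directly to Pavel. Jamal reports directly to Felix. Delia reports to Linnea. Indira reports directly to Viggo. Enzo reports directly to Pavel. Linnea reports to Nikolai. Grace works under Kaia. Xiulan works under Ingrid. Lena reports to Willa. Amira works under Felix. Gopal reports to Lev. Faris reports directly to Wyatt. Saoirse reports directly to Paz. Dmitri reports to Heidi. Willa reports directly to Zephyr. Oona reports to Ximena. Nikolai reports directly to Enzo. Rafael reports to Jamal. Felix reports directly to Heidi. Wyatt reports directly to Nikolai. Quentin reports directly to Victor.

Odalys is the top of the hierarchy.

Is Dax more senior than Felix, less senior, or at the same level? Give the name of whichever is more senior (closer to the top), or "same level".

same level

Both Dax and Felix are 2 levels below Odalys.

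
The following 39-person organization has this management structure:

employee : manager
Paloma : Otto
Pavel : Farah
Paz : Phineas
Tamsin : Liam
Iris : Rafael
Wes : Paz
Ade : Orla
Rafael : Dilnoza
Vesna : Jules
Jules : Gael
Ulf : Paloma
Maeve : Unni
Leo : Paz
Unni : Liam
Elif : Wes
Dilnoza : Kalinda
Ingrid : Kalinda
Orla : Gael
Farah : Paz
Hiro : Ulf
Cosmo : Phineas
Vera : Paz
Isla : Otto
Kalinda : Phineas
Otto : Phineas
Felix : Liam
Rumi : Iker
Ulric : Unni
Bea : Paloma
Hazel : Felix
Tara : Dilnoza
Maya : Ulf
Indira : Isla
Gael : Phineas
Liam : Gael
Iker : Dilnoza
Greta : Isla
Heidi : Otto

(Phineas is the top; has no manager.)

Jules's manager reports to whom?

Phineas

Jules reports to Gael, and Gael reports to Phineas. So Jules's skip-level manager is Phineas.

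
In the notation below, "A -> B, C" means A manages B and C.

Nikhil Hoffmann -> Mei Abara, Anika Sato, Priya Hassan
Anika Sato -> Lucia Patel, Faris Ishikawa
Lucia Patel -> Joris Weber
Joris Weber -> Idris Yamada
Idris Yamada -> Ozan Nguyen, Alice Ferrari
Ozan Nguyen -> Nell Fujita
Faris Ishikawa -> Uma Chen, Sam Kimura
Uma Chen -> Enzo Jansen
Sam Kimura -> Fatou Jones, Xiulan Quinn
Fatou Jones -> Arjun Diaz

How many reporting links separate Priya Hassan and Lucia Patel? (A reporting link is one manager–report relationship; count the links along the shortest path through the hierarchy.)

Priya Hassan is 1 level below Nikhil Hoffmann, and Lucia Patel is 2 levels below Nikhil Hoffmann (their lowest common manager). The shortest path runs up from Priya Hassan to Nikhil Hoffmann and back down to Lucia Patel: 1 + 2 = 3 links.

3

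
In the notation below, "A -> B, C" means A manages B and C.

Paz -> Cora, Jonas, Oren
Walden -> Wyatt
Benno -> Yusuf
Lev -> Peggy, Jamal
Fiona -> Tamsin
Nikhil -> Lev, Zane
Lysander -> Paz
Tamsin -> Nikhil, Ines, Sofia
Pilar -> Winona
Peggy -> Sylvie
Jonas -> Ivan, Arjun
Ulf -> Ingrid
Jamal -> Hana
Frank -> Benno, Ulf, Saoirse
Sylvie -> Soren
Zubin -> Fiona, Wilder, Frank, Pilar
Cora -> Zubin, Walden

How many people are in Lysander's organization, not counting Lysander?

Lysander directly manages Paz. Under Paz: Oren, Jonas, Arjun, Ivan, Cora, Walden, Wyatt, Zubin, Pilar, Winona, Frank, Saoirse, Ulf, Ingrid, Benno, Yusuf, Wilder, Fiona, Tamsin, Sofia, Ines, Nikhil, Zane, Lev, Jamal, Hana, Peggy, Sylvie, Soren (29). That's 30 in total.

30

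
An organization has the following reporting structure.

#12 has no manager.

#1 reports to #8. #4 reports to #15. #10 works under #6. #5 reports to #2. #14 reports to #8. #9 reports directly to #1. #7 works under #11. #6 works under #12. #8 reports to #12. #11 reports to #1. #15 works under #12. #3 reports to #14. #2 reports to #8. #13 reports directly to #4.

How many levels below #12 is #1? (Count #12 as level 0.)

Chain from #1 up to #12: #1 → #8 → #12. That is 2 steps up, so #1 is 2 levels below #12.

2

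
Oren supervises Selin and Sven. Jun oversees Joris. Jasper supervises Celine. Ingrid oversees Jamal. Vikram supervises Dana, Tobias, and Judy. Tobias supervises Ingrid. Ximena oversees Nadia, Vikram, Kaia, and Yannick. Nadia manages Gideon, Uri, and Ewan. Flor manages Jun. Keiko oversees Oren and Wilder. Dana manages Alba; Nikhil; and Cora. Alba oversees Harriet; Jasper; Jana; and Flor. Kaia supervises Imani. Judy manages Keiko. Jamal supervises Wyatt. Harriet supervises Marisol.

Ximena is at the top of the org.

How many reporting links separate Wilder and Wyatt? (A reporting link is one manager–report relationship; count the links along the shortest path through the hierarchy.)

Wilder is 3 levels below Vikram, and Wyatt is 4 levels below Vikram (their lowest common manager). The shortest path runs up from Wilder to Vikram and back down to Wyatt: 3 + 4 = 7 links.

7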